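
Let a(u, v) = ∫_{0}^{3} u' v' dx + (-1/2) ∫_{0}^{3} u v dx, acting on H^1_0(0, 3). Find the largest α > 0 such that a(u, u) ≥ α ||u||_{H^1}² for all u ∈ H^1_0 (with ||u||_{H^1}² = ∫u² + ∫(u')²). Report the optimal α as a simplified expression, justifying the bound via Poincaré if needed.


α = (-9/2 + π^2)/(9 + π^2)

Coercivity of a(·,·) on H^1_0(0, 3) means a(u, u) ≥ α ||u||_{H^1}² for every u ∈ H^1_0.
The interval has length L = 3, and Poincaré/coercivity depend only on L. Here a(u, u) = ∫(u')² + (-1/2)·∫u².
Here c = -1/2 < 0 with |c| < (π/L)² = π^2/9, so coercivity still holds. The condition a(u,u) ≥ α||u||_{H^1}² reads (1−α)∫(u')² ≥ (α−c)∫u². Any admissible α is ≤ 1 (rapidly oscillating u have ∫u²/∫(u')² → 0), and α = 1 would force 0 ≥ (1−c)∫u², impossible since c < 1; so 1−α > 0. By the sharp Poincaré inequality on H^1_0 of an interval of length L, ∫(u')² ≥ (π/L)²∫u² with equality for the first sine mode sin(π(x−x₀)/L) (x₀ the left endpoint), so the inequality holds for all u iff (1−α)(π/L)² ≥ α − c, i.e. α ≤ ((π/L)² + c)/((π/L)² + 1) = (1 + c(L/π)²)/(1 + (L/π)²). (Direct route, valid since c ≤ 0: Poincaré gives c∫u² ≥ c(L/π)²∫(u')², so a(u,u) ≥ (1 + c(L/π)²)∫(u')², while ||u||_{H^1}² ≤ (1 + (L/π)²)∫(u')²; dividing yields the same α.) With (π/L)² = π^2/9 and c = -1/2, the largest admissible constant is α = ((π/L)² + c)/((π/L)² + 1).
Simplifying, α = (-9/2 + π^2)/(9 + π^2).


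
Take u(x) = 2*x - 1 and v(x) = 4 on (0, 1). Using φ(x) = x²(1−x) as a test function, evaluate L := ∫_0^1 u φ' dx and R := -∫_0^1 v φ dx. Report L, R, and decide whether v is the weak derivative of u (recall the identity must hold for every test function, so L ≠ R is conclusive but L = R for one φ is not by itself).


LHS = -1/6, RHS = -1/3. No, v is not the weak derivative of u.

u(x) = 2*x - 1, classical derivative u'(x) = 2.
φ(x) = x²(1−x), so φ'(x) = x*(2 - 3*x).
Note φ(0) = φ(1) = 0, so the boundary term u·φ vanishes.
LHS = ∫_0^1 u(x) φ'(x) dx = ∫_0^1 (-6*x^3 + 7*x^2 - 2*x) dx. Term by term:
  ∫_0^1 -6*x^3 dx = -3/2;  ∫_0^1 7*x^2 dx = 7/3;  ∫_0^1 -2*x dx = -1.
Sum: -3/2 + 7/3 − 1 = -1/6.
So LHS = -1/6.
∫_0^1 v(x) φ(x) dx = ∫_0^1 (-4*x^3 + 4*x^2) dx. Term by term:
  ∫_0^1 -4*x^3 dx = -1;  ∫_0^1 4*x^2 dx = 4/3.
Sum: -1 + 4/3 = 1/3.
So RHS = -∫_0^1 v(x) φ(x) dx = -1/3.
LHS − RHS = 1/6 ≠ 0, so the identity fails.
(For a valid weak derivative the identity must hold for EVERY test function, in particular this one. The failure shows v is NOT the weak derivative of u.)
Correct weak derivative would be u'(x) = 2.


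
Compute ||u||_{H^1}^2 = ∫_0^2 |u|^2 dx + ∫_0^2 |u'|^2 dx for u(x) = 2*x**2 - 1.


||u||_{H^1}^2 = 298/5

The H^1 norm (squared) on an interval (0, L) is
  ||u||_{H^1}^2 = ∫_0^L u(x)^2 dx + ∫_0^L u'(x)^2 dx.
Compute u'(x) = 4*x.
Then u(x)^2 = 4*x**4 - 4*x**2 + 1 and u'(x)^2 = 16*x**2.
Integrate each monomial from 0 to 2 using ∫_0^2 c·x^n dx = c·2^(n+1)/(n+1):
  ∫_0^2 u(x)^2 dx = ∫_0^2 (4*x^4 - 4*x^2 + 1) dx. Term by term:
    ∫_0^2 4*x^4 dx = 128/5;  ∫_0^2 -4*x^2 dx = -32/3;  ∫_0^2 1 dx = 2.
  Sum: 128/5 − 32/3 + 2 = 254/15.
  ∫_0^2 u'(x)^2 dx = ∫_0^2 (16*x^2) dx. Term by term:
    ∫_0^2 16*x^2 dx = 128/3.
Adding: ||u||_{H^1}^2 = 254/15 + 128/3 = 298/5.


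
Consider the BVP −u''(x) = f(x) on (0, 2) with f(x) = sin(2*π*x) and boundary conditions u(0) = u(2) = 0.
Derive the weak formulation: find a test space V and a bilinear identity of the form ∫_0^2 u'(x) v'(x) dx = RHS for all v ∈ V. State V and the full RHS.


V = H^1_0(0, 2) (so v(0) = v(2) = 0); weak form: ∫_0^2 u'v' dx = ∫_0^2 (sin(2*π*x)) v dx for all v ∈ V.

Multiply both sides by a test function v and integrate from 0 to 2:
  ∫_0^2 −u''(x) v(x) dx = ∫_0^2 f(x) v(x) dx.
Integrate the LHS by parts once:
  ∫_0^2 −u'' v dx = −[u'(x) v(x)]_0^2 + ∫_0^2 u'(x) v'(x) dx.
Thus ∫_0^2 u'(x) v'(x) dx = ∫_0^2 f(x) v(x) dx + [u'(x) v(x)]_0^2.
Choose V so that boundary terms are either known or forced to vanish.
u is Dirichlet: u(0) = u(2) = 0. Let V = H^1_0(0, 2); then v(0) = v(2) = 0, and [u' v]_0^2 = 0.
Weak formulation: find u (satisfying any essential BC) such that ∫_0^2 u'(x) v'(x) dx = ∫_0^2 f v dx for all v ∈ V.
Substituting f(x) = sin(2*π*x), the right-hand side is ∫_0^2 (sin(2*π*x)) v dx.


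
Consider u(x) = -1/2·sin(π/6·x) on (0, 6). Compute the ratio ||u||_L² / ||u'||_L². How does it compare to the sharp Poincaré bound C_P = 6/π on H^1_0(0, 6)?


||u||_L² / ||u'||_L² = 6/π = C_P.

u(x) = -1/2·sin(π/6·x), so u'(x) = -π*cos(π*x/6)/12.
Writing u(x) = A·sin(kπx/L) with A = -1/2 and k = 1, use ∫_0^L sin²(kπx/L) dx = L/2 and ∫_0^L cos²(kπx/L) dx = L/2.
u² = 1/4·sin²(π/6·x) and (u')² = π^2/144·cos²(π/6·x), and each of sin², cos² integrates to L/2 = 3 over (0, 6).
∫_0^6 u² dx = 3/4, so ||u||_L² = sqrt(3)/2.
∫_0^6 (u')² dx = π^2/48, so ||u'||_L² = sqrt(3)*π/12.
Ratio ||u||_L² / ||u'||_L² = 6/π.
Sharp Poincaré constant on H^1_0(0, 6) is C_P = L/π = 6/π, achieved by sin(π/6·x).
This is the k = 1 eigenfunction (up to amplitude), so the ratio equals the sharp Poincaré constant exactly.


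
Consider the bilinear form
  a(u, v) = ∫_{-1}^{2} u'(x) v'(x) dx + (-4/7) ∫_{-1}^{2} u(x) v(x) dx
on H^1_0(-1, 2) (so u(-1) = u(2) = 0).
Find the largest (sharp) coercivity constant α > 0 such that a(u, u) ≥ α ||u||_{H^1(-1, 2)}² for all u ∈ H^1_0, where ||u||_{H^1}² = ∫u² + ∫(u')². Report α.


α = (-36/7 + π^2)/(9 + π^2)

Coercivity of a(·,·) on H^1_0(-1, 2) means a(u, u) ≥ α ||u||_{H^1}² for every u ∈ H^1_0.
The interval has length L = 3, and Poincaré/coercivity depend only on L. Here a(u, u) = ∫(u')² + (-4/7)·∫u².
Here c = -4/7 < 0 with |c| < (π/L)² = π^2/9, so coercivity still holds. The condition a(u,u) ≥ α||u||_{H^1}² reads (1−α)∫(u')² ≥ (α−c)∫u². Any admissible α is ≤ 1 (rapidly oscillating u have ∫u²/∫(u')² → 0), and α = 1 would force 0 ≥ (1−c)∫u², impossible since c < 1; so 1−α > 0. By the sharp Poincaré inequality on H^1_0 of an interval of length L, ∫(u')² ≥ (π/L)²∫u² with equality for the first sine mode sin(π(x−x₀)/L) (x₀ the left endpoint), so the inequality holds for all u iff (1−α)(π/L)² ≥ α − c, i.e. α ≤ ((π/L)² + c)/((π/L)² + 1) = (1 + c(L/π)²)/(1 + (L/π)²). (Direct route, valid since c ≤ 0: Poincaré gives c∫u² ≥ c(L/π)²∫(u')², so a(u,u) ≥ (1 + c(L/π)²)∫(u')², while ||u||_{H^1}² ≤ (1 + (L/π)²)∫(u')²; dividing yields the same α.) With (π/L)² = π^2/9 and c = -4/7, the largest admissible constant is α = ((π/L)² + c)/((π/L)² + 1).
Simplifying, α = (-36/7 + π^2)/(9 + π^2).


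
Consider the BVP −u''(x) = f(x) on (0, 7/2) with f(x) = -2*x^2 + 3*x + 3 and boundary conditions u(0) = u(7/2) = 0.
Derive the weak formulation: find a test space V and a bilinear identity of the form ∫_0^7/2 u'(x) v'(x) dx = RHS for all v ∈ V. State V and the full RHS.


V = H^1_0(0, 7/2) (so v(0) = v(7/2) = 0); weak form: ∫_0^7/2 u'v' dx = ∫_0^7/2 (-2*x^2 + 3*x + 3) v dx for all v ∈ V.

Multiply both sides by a test function v and integrate from 0 to 7/2:
  ∫_0^7/2 −u''(x) v(x) dx = ∫_0^7/2 f(x) v(x) dx.
Integrate the LHS by parts once:
  ∫_0^7/2 −u'' v dx = −[u'(x) v(x)]_0^7/2 + ∫_0^7/2 u'(x) v'(x) dx.
Thus ∫_0^7/2 u'(x) v'(x) dx = ∫_0^7/2 f(x) v(x) dx + [u'(x) v(x)]_0^7/2.
Choose V so that boundary terms are either known or forced to vanish.
u is Dirichlet: u(0) = u(7/2) = 0. Let V = H^1_0(0, 7/2); then v(0) = v(7/2) = 0, and [u' v]_0^7/2 = 0.
Weak formulation: find u (satisfying any essential BC) such that ∫_0^7/2 u'(x) v'(x) dx = ∫_0^7/2 f v dx for all v ∈ V.
Substituting f(x) = -2*x^2 + 3*x + 3, the right-hand side is ∫_0^7/2 (-2*x^2 + 3*x + 3) v dx.


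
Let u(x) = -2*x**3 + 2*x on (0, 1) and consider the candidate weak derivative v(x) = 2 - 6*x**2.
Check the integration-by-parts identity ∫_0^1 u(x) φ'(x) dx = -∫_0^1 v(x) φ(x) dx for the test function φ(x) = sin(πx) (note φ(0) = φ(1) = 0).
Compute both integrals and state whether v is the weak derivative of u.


LHS = -24/π^3 + 2/π, RHS = -24/π^3 + 2/π. Yes, v = u' weakly.

u(x) = -2*x**3 + 2*x, classical derivative u'(x) = 2 - 6*x**2.
φ(x) = sin(πx), so φ'(x) = π*cos(π*x).
Note φ(0) = φ(1) = 0, so the boundary term u·φ vanishes.
LHS = ∫_0^1 u(x) φ'(x) dx = ∫_0^1 (-2*π*x^3*cos(π*x) + 2*π*x*cos(π*x)) dx. Term by term:
  ∫_0^1 -2*π*x^3*cos(π*x) dx = -24/π^3 + 6/π;  ∫_0^1 2*π*x*cos(π*x) dx = -4/π.
Sum: -24/π^3 + 6/π − 4/π = -24/π^3 + 2/π.
So LHS = -24/π^3 + 2/π.
∫_0^1 v(x) φ(x) dx = ∫_0^1 (-6*x^2*sin(π*x) + 2*sin(π*x)) dx. Term by term:
  ∫_0^1 2*sin(π*x) dx = 4/π;  ∫_0^1 -6*x^2*sin(π*x) dx = -6/π + 24/π^3.
Sum: 4/π + -6/π + 24/π^3 = -2/π + 24/π^3.
So RHS = -∫_0^1 v(x) φ(x) dx = -24/π^3 + 2/π.
LHS = RHS, so the identity holds for this test φ.
Moreover u is smooth here and v(x) = u'(x) = 2 - 6*x**2 pointwise, so the identity holds for every test function. Hence v is the weak derivative of u.


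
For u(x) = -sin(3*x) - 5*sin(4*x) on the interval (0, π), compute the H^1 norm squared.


||u||_{H^1(0,π)}^2 = 435*π/2

u'(x) = -3*cos(3*x) - 20*cos(4*x).
Expand u² and (u')² and integrate term by term on (0, π), using: for integers n ≥ 1, ∫_0^π sin²(nx) dx = ∫_0^π cos²(nx) dx = π/2; for n ≠ n', ∫_0^π sin(nx)sin(n'x) dx = ∫_0^π cos(nx)cos(n'x) dx = 0; and by product-to-sum, ∫_0^π sin(nx)cos(n'x) dx = ½∫_0^π [sin((n+n')x) + sin((n−n')x)] dx, which is 0 when n+n' is even and 2n/(n²−n'²) when n+n' is odd (it need not vanish on (0, π)).
  u² squared terms: (-1)²·∫sin(3x)² dx = 1·π/2 = π/2;  (-5)²·∫sin(4x)² dx = 25·π/2 = 25*π/2.
  u² cross terms: 2·(-1)·(-5)·∫sin(3x)·sin(4x) dx = 10·(0) = 0.
  So ∫_0^π u² dx = π/2 + 25*π/2 + 0 = 13*π.
  (u')² squared terms: (-20)²·∫cos(4x)² dx = 400·π/2 = 200*π;  (-3)²·∫cos(3x)² dx = 9·π/2 = 9*π/2.
  (u')² cross terms: 2·(-20)·(-3)·∫cos(4x)·cos(3x) dx = 120·(0) = 0.
  So ∫_0^π (u')² dx = 200*π + 9*π/2 + 0 = 409*π/2.
||u||_{H^1}^2 = (13*π) + (409*π/2) = 435*π/2.


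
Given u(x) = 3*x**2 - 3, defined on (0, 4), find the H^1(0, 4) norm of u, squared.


||u||_{H^1}^2 = 11316/5

The H^1 norm (squared) on an interval (0, L) is
  ||u||_{H^1}^2 = ∫_0^L u(x)^2 dx + ∫_0^L u'(x)^2 dx.
Compute u'(x) = 6*x.
Then u(x)^2 = 9*x**4 - 18*x**2 + 9 and u'(x)^2 = 36*x**2.
Integrate each monomial from 0 to 4 using ∫_0^4 c·x^n dx = c·4^(n+1)/(n+1):
  ∫_0^4 u(x)^2 dx = ∫_0^4 (9*x^4 - 18*x^2 + 9) dx. Term by term:
    ∫_0^4 9*x^4 dx = 9216/5;  ∫_0^4 -18*x^2 dx = -384;  ∫_0^4 9 dx = 36.
  Sum: 9216/5 − 384 + 36 = 7476/5.
  ∫_0^4 u'(x)^2 dx = ∫_0^4 (36*x^2) dx. Term by term:
    ∫_0^4 36*x^2 dx = 768.
Adding: ||u||_{H^1}^2 = 7476/5 + 768 = 11316/5.


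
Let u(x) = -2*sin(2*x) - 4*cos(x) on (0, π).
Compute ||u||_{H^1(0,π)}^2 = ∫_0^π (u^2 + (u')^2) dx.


||u||_{H^1(0,π)}^2 = 128/3 + 26*π

u'(x) = 4*sin(x) - 4*cos(2*x).
Expand u² and (u')² and integrate term by term on (0, π), using: for integers n ≥ 1, ∫_0^π sin²(nx) dx = ∫_0^π cos²(nx) dx = π/2; for n ≠ n', ∫_0^π sin(nx)sin(n'x) dx = ∫_0^π cos(nx)cos(n'x) dx = 0; and by product-to-sum, ∫_0^π sin(nx)cos(n'x) dx = ½∫_0^π [sin((n+n')x) + sin((n−n')x)] dx, which is 0 when n+n' is even and 2n/(n²−n'²) when n+n' is odd (it need not vanish on (0, π)).
  u² squared terms: (-4)²·∫cos(x)² dx = 16·π/2 = 8*π;  (-2)²·∫sin(2x)² dx = 4·π/2 = 2*π.
  u² cross terms: 2·(-4)·(-2)·∫cos(x)·sin(2x) dx = 16·(4/3) = 64/3.
  So ∫_0^π u² dx = 8*π + 2*π + 64/3 = 64/3 + 10*π.
  (u')² squared terms: (-4)²·∫cos(2x)² dx = 16·π/2 = 8*π;  (4)²·∫sin(x)² dx = 16·π/2 = 8*π.
  (u')² cross terms: 2·(-4)·(4)·∫cos(2x)·sin(x) dx = -32·(-2/3) = 64/3.
  So ∫_0^π (u')² dx = 8*π + 8*π + 64/3 = 64/3 + 16*π.
||u||_{H^1}^2 = (64/3 + 10*π) + (64/3 + 16*π) = 128/3 + 26*π.


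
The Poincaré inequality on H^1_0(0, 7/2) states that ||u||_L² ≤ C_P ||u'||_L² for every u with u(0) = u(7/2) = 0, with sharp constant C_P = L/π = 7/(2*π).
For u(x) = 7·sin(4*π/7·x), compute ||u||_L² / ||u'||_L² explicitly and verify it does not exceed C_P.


||u||_L² / ||u'||_L² = 7/(4*π) < C_P = 7/(2*π).

u(x) = 7·sin(4*π/7·x), so u'(x) = 4*π*cos(4*π*x/7).
Writing u(x) = A·sin(kπx/L) with A = 7 and k = 2, use ∫_0^L sin²(kπx/L) dx = L/2 and ∫_0^L cos²(kπx/L) dx = L/2.
u² = 49·sin²(4*π/7·x) and (u')² = 16*π^2·cos²(4*π/7·x), and each of sin², cos² integrates to L/2 = 7/4 over (0, 7/2).
∫_0^7/2 u² dx = 343/4, so ||u||_L² = 7*sqrt(7)/2.
∫_0^7/2 (u')² dx = 28*π^2, so ||u'||_L² = 2*sqrt(7)*π.
Ratio ||u||_L² / ||u'||_L² = 7/(4*π).
Sharp Poincaré constant on H^1_0(0, 7/2) is C_P = L/π = 7/(2*π), achieved by sin(2*π/7·x).
This is the k = 2 harmonic; the ratio L/(kπ) is strictly less than C_P = L/π, consistent with the sharp inequality ||u||_L² ≤ C_P ||u'||_L².


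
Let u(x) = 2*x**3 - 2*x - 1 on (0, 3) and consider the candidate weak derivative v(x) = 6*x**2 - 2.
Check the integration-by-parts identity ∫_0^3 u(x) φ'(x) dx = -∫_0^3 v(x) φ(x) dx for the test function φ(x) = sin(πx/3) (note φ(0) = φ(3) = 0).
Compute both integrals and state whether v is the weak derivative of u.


LHS = -150/π + 648/π^3, RHS = -150/π + 648/π^3. Yes, v = u' weakly.

u(x) = 2*x**3 - 2*x - 1, classical derivative u'(x) = 6*x**2 - 2.
φ(x) = sin(πx/3), so φ'(x) = π*cos(π*x/3)/3.
Note φ(0) = φ(3) = 0, so the boundary term u·φ vanishes.
LHS = ∫_0^3 u(x) φ'(x) dx = ∫_0^3 (2*π*x^3*cos(π*x/3)/3 - 2*π*x*cos(π*x/3)/3 - π*cos(π*x/3)/3) dx. Term by term:
  ∫_0^3 -π*cos(π*x/3)/3 dx = 0;  ∫_0^3 -2*π*x*cos(π*x/3)/3 dx = 12/π;  ∫_0^3 2*π*x^3*cos(π*x/3)/3 dx = -162/π + 648/π^3.
Sum: 0 + 12/π + -162/π + 648/π^3 = -150/π + 648/π^3.
So LHS = -150/π + 648/π^3.
∫_0^3 v(x) φ(x) dx = ∫_0^3 (6*x^2*sin(π*x/3) - 2*sin(π*x/3)) dx. Term by term:
  ∫_0^3 -2*sin(π*x/3) dx = -12/π;  ∫_0^3 6*x^2*sin(π*x/3) dx = -648/π^3 + 162/π.
Sum: -12/π + -648/π^3 + 162/π = -648/π^3 + 150/π.
So RHS = -∫_0^3 v(x) φ(x) dx = -150/π + 648/π^3.
LHS = RHS, so the identity holds for this test φ.
Moreover u is smooth here and v(x) = u'(x) = 6*x**2 - 2 pointwise, so the identity holds for every test function. Hence v is the weak derivative of u.


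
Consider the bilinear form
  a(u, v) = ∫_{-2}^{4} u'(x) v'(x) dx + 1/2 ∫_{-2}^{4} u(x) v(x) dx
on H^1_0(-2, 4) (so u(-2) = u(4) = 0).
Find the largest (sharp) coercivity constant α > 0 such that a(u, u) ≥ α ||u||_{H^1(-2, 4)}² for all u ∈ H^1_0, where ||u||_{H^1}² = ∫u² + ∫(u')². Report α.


α = (π^2 + 18)/(π^2 + 36)

Coercivity of a(·,·) on H^1_0(-2, 4) means a(u, u) ≥ α ||u||_{H^1}² for every u ∈ H^1_0.
The interval has length L = 6, and Poincaré/coercivity depend only on L. Here a(u, u) = ∫(u')² + (1/2)·∫u².
Here 0 < c = 1/2 < 1. The condition a(u,u) ≥ α||u||_{H^1}² reads (1−α)∫(u')² ≥ (α−c)∫u². Any admissible α is ≤ 1 (rapidly oscillating u have ∫u²/∫(u')² → 0), and α = 1 would force 0 ≥ (1−c)∫u², impossible since c < 1; so 1−α > 0. By the sharp Poincaré inequality on H^1_0 of an interval of length L, ∫(u')² ≥ (π/L)²∫u² with equality for the first sine mode sin(π(x−x₀)/L) (x₀ the left endpoint), so the inequality holds for all u iff (1−α)(π/L)² ≥ α − c, i.e. α ≤ ((π/L)² + c)/((π/L)² + 1) = (1 + c(L/π)²)/(1 + (L/π)²). With (π/L)² = π^2/36 and c = 1/2, the largest admissible constant is α = ((π/L)² + c)/((π/L)² + 1).
Simplifying, α = (π^2 + 18)/(π^2 + 36).


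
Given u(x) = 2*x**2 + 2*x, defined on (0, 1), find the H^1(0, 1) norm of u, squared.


||u||_{H^1}^2 = 322/15

The H^1 norm (squared) on an interval (0, L) is
  ||u||_{H^1}^2 = ∫_0^L u(x)^2 dx + ∫_0^L u'(x)^2 dx.
Compute u'(x) = 4*x + 2.
Then u(x)^2 = 4*x**4 + 8*x**3 + 4*x**2 and u'(x)^2 = 16*x**2 + 16*x + 4.
Integrate each monomial from 0 to 1 using ∫_0^1 c·x^n dx = c·1^(n+1)/(n+1):
  ∫_0^1 u(x)^2 dx = ∫_0^1 (4*x^4 + 8*x^3 + 4*x^2) dx. Term by term:
    ∫_0^1 4*x^4 dx = 4/5;  ∫_0^1 8*x^3 dx = 2;  ∫_0^1 4*x^2 dx = 4/3.
  Sum: 4/5 + 2 + 4/3 = 62/15.
  ∫_0^1 u'(x)^2 dx = ∫_0^1 (16*x^2 + 16*x + 4) dx. Term by term:
    ∫_0^1 16*x^2 dx = 16/3;  ∫_0^1 16*x dx = 8;  ∫_0^1 4 dx = 4.
  Sum: 16/3 + 8 + 4 = 52/3.
Adding: ||u||_{H^1}^2 = 62/15 + 52/3 = 322/15.


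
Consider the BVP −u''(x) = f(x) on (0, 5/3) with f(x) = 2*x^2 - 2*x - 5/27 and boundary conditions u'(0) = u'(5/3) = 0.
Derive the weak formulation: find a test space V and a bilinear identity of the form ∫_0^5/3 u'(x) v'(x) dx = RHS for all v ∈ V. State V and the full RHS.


V = H^1(0, 5/3) (no boundary constraint on v; u is determined up to an additive constant); weak form: ∫_0^5/3 u'v' dx = ∫_0^5/3 (2*x^2 - 2*x - 5/27) v dx for all v ∈ V.

Multiply both sides by a test function v and integrate from 0 to 5/3:
  ∫_0^5/3 −u''(x) v(x) dx = ∫_0^5/3 f(x) v(x) dx.
Integrate the LHS by parts once:
  ∫_0^5/3 −u'' v dx = −[u'(x) v(x)]_0^5/3 + ∫_0^5/3 u'(x) v'(x) dx.
Thus ∫_0^5/3 u'(x) v'(x) dx = ∫_0^5/3 f(x) v(x) dx + [u'(x) v(x)]_0^5/3.
Choose V so that boundary terms are either known or forced to vanish.
u has homogeneous Neumann: u'(0) = u'(5/3) = 0. So [u' v]_0^5/3 = 0·v(5/3) − 0·v(0) = 0 for any v; take V = H^1(0, 5/3).
Weak formulation: find u (satisfying any essential BC) such that ∫_0^5/3 u'(x) v'(x) dx = ∫_0^5/3 f v dx for all v ∈ V (homogeneous Neumann, so boundary terms vanish).
Substituting f(x) = 2*x^2 - 2*x - 5/27, the right-hand side is ∫_0^5/3 (2*x^2 - 2*x - 5/27) v dx.
Compatibility check (pure Neumann): taking v ≡ 1 ∈ V gives 0 = ∫_0^5/3 f dx + (0) − (0), i.e. ∫_0^5/3 f dx must equal u'(0) − u'(5/3) = 0. Indeed ∫_0^5/3 (2*x^2 - 2*x - 5/27) dx = 0, so the data are compatible. The solution is then unique only up to an additive constant (fix it e.g. by requiring ∫_0^5/3 u dx = 0).


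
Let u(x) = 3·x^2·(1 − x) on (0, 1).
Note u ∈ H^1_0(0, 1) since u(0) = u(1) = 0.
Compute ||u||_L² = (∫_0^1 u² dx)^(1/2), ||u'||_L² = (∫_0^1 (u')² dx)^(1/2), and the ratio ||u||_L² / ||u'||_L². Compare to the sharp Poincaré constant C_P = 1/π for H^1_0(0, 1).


||u||_L² / ||u'||_L² = sqrt(14)/14 < C_P = 1/π.

u(x) = 3·x^2·(1 − x), so u'(x) = 3*x*(2 - 3*x).
u(x) = 3·x^2·(1 − x) vanishes at x = 0 and x = 1, so u ∈ H^1_0(0, 1). Differentiate via the product rule and integrate the resulting polynomials term by term.
  ∫_0^1 u² dx = ∫_0^1 (9*x^6 - 18*x^5 + 9*x^4) dx. Term by term:
    ∫_0^1 9*x^6 dx = 9/7;  ∫_0^1 -18*x^5 dx = -3;  ∫_0^1 9*x^4 dx = 9/5.
  Sum: 9/7 − 3 + 9/5 = 3/35.
  ∫_0^1 (u')² dx = ∫_0^1 (81*x^4 - 108*x^3 + 36*x^2) dx. Term by term:
    ∫_0^1 81*x^4 dx = 81/5;  ∫_0^1 -108*x^3 dx = -27;  ∫_0^1 36*x^2 dx = 12.
  Sum: 81/5 − 27 + 12 = 6/5.
∫_0^1 u² dx = 3/35, so ||u||_L² = sqrt(105)/35.
∫_0^1 (u')² dx = 6/5, so ||u'||_L² = sqrt(30)/5.
Ratio ||u||_L² / ||u'||_L² = sqrt(14)/14.
Sharp Poincaré constant on H^1_0(0, 1) is C_P = L/π = 1/π, achieved by sin(π·x).
A polynomial bump cannot attain the sharp Poincaré constant (only the first sine eigenfunction does), so the ratio is strictly less than C_P, consistent with ||u||_L² ≤ C_P ||u'||_L².


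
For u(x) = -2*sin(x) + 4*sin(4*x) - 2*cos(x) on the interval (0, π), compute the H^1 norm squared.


||u||_{H^1(0,π)}^2 = -256/15 + 144*π

u'(x) = 2*sin(x) - 2*cos(x) + 16*cos(4*x).
Expand u² and (u')² and integrate term by term on (0, π), using: for integers n ≥ 1, ∫_0^π sin²(nx) dx = ∫_0^π cos²(nx) dx = π/2; for n ≠ n', ∫_0^π sin(nx)sin(n'x) dx = ∫_0^π cos(nx)cos(n'x) dx = 0; and by product-to-sum, ∫_0^π sin(nx)cos(n'x) dx = ½∫_0^π [sin((n+n')x) + sin((n−n')x)] dx, which is 0 when n+n' is even and 2n/(n²−n'²) when n+n' is odd (it need not vanish on (0, π)).
  u² squared terms: (-2)²·∫cos(x)² dx = 4·π/2 = 2*π;  (-2)²·∫sin(x)² dx = 4·π/2 = 2*π;  (4)²·∫sin(4x)² dx = 16·π/2 = 8*π.
  u² cross terms: 2·(-2)·(-2)·∫cos(x)·sin(x) dx = 8·(0) = 0;  2·(-2)·(4)·∫cos(x)·sin(4x) dx = -16·(8/15) = -128/15;  2·(-2)·(4)·∫sin(x)·sin(4x) dx = -16·(0) = 0.
  So ∫_0^π u² dx = 2*π + 2*π + 8*π + 0 − 128/15 + 0 = -128/15 + 12*π.
  (u')² squared terms: (-2)²·∫cos(x)² dx = 4·π/2 = 2*π;  (2)²·∫sin(x)² dx = 4·π/2 = 2*π;  (16)²·∫cos(4x)² dx = 256·π/2 = 128*π.
  (u')² cross terms: 2·(-2)·(2)·∫cos(x)·sin(x) dx = -8·(0) = 0;  2·(-2)·(16)·∫cos(x)·cos(4x) dx = -64·(0) = 0;  2·(2)·(16)·∫sin(x)·cos(4x) dx = 64·(-2/15) = -128/15.
  So ∫_0^π (u')² dx = 2*π + 2*π + 128*π + 0 + 0 − 128/15 = -128/15 + 132*π.
||u||_{H^1}^2 = (-128/15 + 12*π) + (-128/15 + 132*π) = -256/15 + 144*π.


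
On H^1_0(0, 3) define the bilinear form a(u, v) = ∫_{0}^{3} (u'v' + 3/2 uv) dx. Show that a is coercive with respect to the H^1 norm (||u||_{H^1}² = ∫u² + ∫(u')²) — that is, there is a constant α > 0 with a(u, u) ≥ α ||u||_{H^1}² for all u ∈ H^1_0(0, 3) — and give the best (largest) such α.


α = 1

Coercivity of a(·,·) on H^1_0(0, 3) means a(u, u) ≥ α ||u||_{H^1}² for every u ∈ H^1_0.
The interval has length L = 3, and Poincaré/coercivity depend only on L. Here a(u, u) = ∫(u')² + (3/2)·∫u².
Here c = 3/2 ≥ 1, so a(u,u) = ∫(u')² + c∫u² ≥ ∫(u')² + ∫u² = ||u||_{H^1}², i.e. α = 1 works. No larger α is possible: a(u,u) ≥ α||u||_{H^1}² means (1−α)∫(u')² ≥ (α−c)∫u², and for the modes u_n = sin(nπ(x−x₀)/L) (x₀ the left endpoint) one has ∫u_n²/∫(u_n')² = (L/(nπ))² → 0, so a(u_n,u_n)/||u_n||_{H^1}² → 1. Hence the optimal constant is α = 1.
Therefore α = 1.


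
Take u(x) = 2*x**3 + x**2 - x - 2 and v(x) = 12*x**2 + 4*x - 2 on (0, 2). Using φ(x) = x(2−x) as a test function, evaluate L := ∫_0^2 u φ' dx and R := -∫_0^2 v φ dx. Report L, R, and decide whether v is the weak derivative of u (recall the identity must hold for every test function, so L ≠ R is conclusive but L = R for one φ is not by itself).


LHS = -164/15, RHS = -328/15. No, v is not the weak derivative of u.

u(x) = 2*x**3 + x**2 - x - 2, classical derivative u'(x) = 6*x**2 + 2*x - 1.
φ(x) = x(2−x), so φ'(x) = 2 - 2*x.
Note φ(0) = φ(2) = 0, so the boundary term u·φ vanishes.
LHS = ∫_0^2 u(x) φ'(x) dx = ∫_0^2 (-4*x^4 + 2*x^3 + 4*x^2 + 2*x - 4) dx. Term by term:
  ∫_0^2 -4*x^4 dx = -128/5;  ∫_0^2 2*x^3 dx = 8;  ∫_0^2 4*x^2 dx = 32/3;
  ∫_0^2 2*x dx = 4;  ∫_0^2 -4 dx = -8.
Sum: -128/5 + 8 + 32/3 + 4 − 8 = -164/15.
So LHS = -164/15.
∫_0^2 v(x) φ(x) dx = ∫_0^2 (-12*x^4 + 20*x^3 + 10*x^2 - 4*x) dx. Term by term:
  ∫_0^2 -12*x^4 dx = -384/5;  ∫_0^2 20*x^3 dx = 80;  ∫_0^2 10*x^2 dx = 80/3;
  ∫_0^2 -4*x dx = -8.
Sum: -384/5 + 80 + 80/3 − 8 = 328/15.
So RHS = -∫_0^2 v(x) φ(x) dx = -328/15.
LHS − RHS = 164/15 ≠ 0, so the identity fails.
(For a valid weak derivative the identity must hold for EVERY test function, in particular this one. The failure shows v is NOT the weak derivative of u.)
Correct weak derivative would be u'(x) = 6*x**2 + 2*x - 1.


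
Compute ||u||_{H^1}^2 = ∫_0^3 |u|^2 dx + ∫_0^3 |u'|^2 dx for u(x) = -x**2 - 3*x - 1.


||u||_{H^1}^2 = 4161/10

The H^1 norm (squared) on an interval (0, L) is
  ||u||_{H^1}^2 = ∫_0^L u(x)^2 dx + ∫_0^L u'(x)^2 dx.
Compute u'(x) = -2*x - 3.
Then u(x)^2 = x**4 + 6*x**3 + 11*x**2 + 6*x + 1 and u'(x)^2 = 4*x**2 + 12*x + 9.
Integrate each monomial from 0 to 3 using ∫_0^3 c·x^n dx = c·3^(n+1)/(n+1):
  ∫_0^3 u(x)^2 dx = ∫_0^3 (x^4 + 6*x^3 + 11*x^2 + 6*x + 1) dx. Term by term:
    ∫_0^3 x^4 dx = 243/5;  ∫_0^3 6*x^3 dx = 243/2;  ∫_0^3 11*x^2 dx = 99;
    ∫_0^3 6*x dx = 27;  ∫_0^3 1 dx = 3.
  Sum: 243/5 + 243/2 + 99 + 27 + 3 = 2991/10.
  ∫_0^3 u'(x)^2 dx = ∫_0^3 (4*x^2 + 12*x + 9) dx. Term by term:
    ∫_0^3 4*x^2 dx = 36;  ∫_0^3 12*x dx = 54;  ∫_0^3 9 dx = 27.
  Sum: 36 + 54 + 27 = 117.
Adding: ||u||_{H^1}^2 = 2991/10 + 117 = 4161/10.


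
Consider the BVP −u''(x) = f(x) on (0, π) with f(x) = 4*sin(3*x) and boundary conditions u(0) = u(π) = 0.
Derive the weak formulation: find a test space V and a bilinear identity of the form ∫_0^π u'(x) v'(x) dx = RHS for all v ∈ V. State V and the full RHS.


V = H^1_0(0, π) (so v(0) = v(π) = 0); weak form: ∫_0^π u'v' dx = ∫_0^π (4*sin(3*x)) v dx for all v ∈ V.

Multiply both sides by a test function v and integrate from 0 to π:
  ∫_0^π −u''(x) v(x) dx = ∫_0^π f(x) v(x) dx.
Integrate the LHS by parts once:
  ∫_0^π −u'' v dx = −[u'(x) v(x)]_0^π + ∫_0^π u'(x) v'(x) dx.
Thus ∫_0^π u'(x) v'(x) dx = ∫_0^π f(x) v(x) dx + [u'(x) v(x)]_0^π.
Choose V so that boundary terms are either known or forced to vanish.
u is Dirichlet: u(0) = u(π) = 0. Let V = H^1_0(0, π); then v(0) = v(π) = 0, and [u' v]_0^π = 0.
Weak formulation: find u (satisfying any essential BC) such that ∫_0^π u'(x) v'(x) dx = ∫_0^π f v dx for all v ∈ V.
Substituting f(x) = 4*sin(3*x), the right-hand side is ∫_0^π (4*sin(3*x)) v dx.


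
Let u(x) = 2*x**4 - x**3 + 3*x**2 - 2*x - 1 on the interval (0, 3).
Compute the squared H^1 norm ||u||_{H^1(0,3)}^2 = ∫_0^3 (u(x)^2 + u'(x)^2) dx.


||u||_{H^1}^2 = 131457/5

The H^1 norm (squared) on an interval (0, L) is
  ||u||_{H^1}^2 = ∫_0^L u(x)^2 dx + ∫_0^L u'(x)^2 dx.
Compute u'(x) = 8*x**3 - 3*x**2 + 6*x - 2.
Then u(x)^2 = 4*x**8 - 4*x**7 + 13*x**6 - 14*x**5 + 9*x**4 - 10*x**3 - 2*x**2 + 4*x + 1 and u'(x)^2 = 64*x**6 - 48*x**5 + 105*x**4 - 68*x**3 + 48*x**2 - 24*x + 4.
Integrate each monomial from 0 to 3 using ∫_0^3 c·x^n dx = c·3^(n+1)/(n+1):
  ∫_0^3 u(x)^2 dx = ∫_0^3 (4*x^8 - 4*x^7 + 13*x^6 - 14*x^5 + 9*x^4 - 10*x^3 - 2*x^2 + 4*x + 1) dx. Term by term:
    ∫_0^3 4*x^8 dx = 8748;  ∫_0^3 -4*x^7 dx = -6561/2;  ∫_0^3 13*x^6 dx = 28431/7;
    ∫_0^3 -14*x^5 dx = -1701;  ∫_0^3 9*x^4 dx = 2187/5;  ∫_0^3 -10*x^3 dx = -405/2;
    ∫_0^3 -2*x^2 dx = -18;  ∫_0^3 4*x dx = 18;  ∫_0^3 1 dx = 3.
  Sum: 8748 − 6561/2 + 28431/7 − 1701 + 2187/5 − 405/2 − 18 + 18 + 3 = 282309/35.
  ∫_0^3 u'(x)^2 dx = ∫_0^3 (64*x^6 - 48*x^5 + 105*x^4 - 68*x^3 + 48*x^2 - 24*x + 4) dx. Term by term:
    ∫_0^3 64*x^6 dx = 139968/7;  ∫_0^3 -48*x^5 dx = -5832;  ∫_0^3 105*x^4 dx = 5103;
    ∫_0^3 -68*x^3 dx = -1377;  ∫_0^3 48*x^2 dx = 432;  ∫_0^3 -24*x dx = -108;
    ∫_0^3 4 dx = 12.
  Sum: 139968/7 − 5832 + 5103 − 1377 + 432 − 108 + 12 = 127578/7.
Adding: ||u||_{H^1}^2 = 282309/35 + 127578/7 = 131457/5.


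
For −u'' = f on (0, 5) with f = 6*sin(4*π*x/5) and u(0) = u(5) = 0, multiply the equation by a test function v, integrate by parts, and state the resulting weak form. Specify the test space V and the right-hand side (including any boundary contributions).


V = H^1_0(0, 5) (so v(0) = v(5) = 0); weak form: ∫_0^5 u'v' dx = ∫_0^5 (6*sin(4*π*x/5)) v dx for all v ∈ V.

Multiply both sides by a test function v and integrate from 0 to 5:
  ∫_0^5 −u''(x) v(x) dx = ∫_0^5 f(x) v(x) dx.
Integrate the LHS by parts once:
  ∫_0^5 −u'' v dx = −[u'(x) v(x)]_0^5 + ∫_0^5 u'(x) v'(x) dx.
Thus ∫_0^5 u'(x) v'(x) dx = ∫_0^5 f(x) v(x) dx + [u'(x) v(x)]_0^5.
Choose V so that boundary terms are either known or forced to vanish.
u is Dirichlet: u(0) = u(5) = 0. Let V = H^1_0(0, 5); then v(0) = v(5) = 0, and [u' v]_0^5 = 0.
Weak formulation: find u (satisfying any essential BC) such that ∫_0^5 u'(x) v'(x) dx = ∫_0^5 f v dx for all v ∈ V.
Substituting f(x) = 6*sin(4*π*x/5), the right-hand side is ∫_0^5 (6*sin(4*π*x/5)) v dx.


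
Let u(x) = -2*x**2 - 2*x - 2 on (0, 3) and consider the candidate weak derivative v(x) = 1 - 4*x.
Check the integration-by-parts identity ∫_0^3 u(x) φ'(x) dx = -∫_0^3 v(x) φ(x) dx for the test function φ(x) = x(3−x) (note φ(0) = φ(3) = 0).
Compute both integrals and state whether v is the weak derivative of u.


LHS = 36, RHS = 45/2. No, v is not the weak derivative of u.

u(x) = -2*x**2 - 2*x - 2, classical derivative u'(x) = -4*x - 2.
φ(x) = x(3−x), so φ'(x) = 3 - 2*x.
Note φ(0) = φ(3) = 0, so the boundary term u·φ vanishes.
LHS = ∫_0^3 u(x) φ'(x) dx = ∫_0^3 (4*x^3 - 2*x^2 - 2*x - 6) dx. Term by term:
  ∫_0^3 4*x^3 dx = 81;  ∫_0^3 -2*x^2 dx = -18;  ∫_0^3 -2*x dx = -9;
  ∫_0^3 -6 dx = -18.
Sum: 81 − 18 − 9 − 18 = 36.
So LHS = 36.
∫_0^3 v(x) φ(x) dx = ∫_0^3 (4*x^3 - 13*x^2 + 3*x) dx. Term by term:
  ∫_0^3 4*x^3 dx = 81;  ∫_0^3 -13*x^2 dx = -117;  ∫_0^3 3*x dx = 27/2.
Sum: 81 − 117 + 27/2 = -45/2.
So RHS = -∫_0^3 v(x) φ(x) dx = 45/2.
LHS − RHS = 27/2 ≠ 0, so the identity fails.
(For a valid weak derivative the identity must hold for EVERY test function, in particular this one. The failure shows v is NOT the weak derivative of u.)
Correct weak derivative would be u'(x) = -4*x - 2.


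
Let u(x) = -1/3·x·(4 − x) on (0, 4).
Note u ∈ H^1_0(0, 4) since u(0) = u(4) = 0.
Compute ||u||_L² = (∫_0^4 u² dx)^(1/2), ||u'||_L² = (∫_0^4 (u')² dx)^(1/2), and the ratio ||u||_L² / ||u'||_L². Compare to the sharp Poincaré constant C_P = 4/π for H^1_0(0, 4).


||u||_L² / ||u'||_L² = 2*sqrt(10)/5 < C_P = 4/π.

u(x) = -1/3·x·(4 − x), so u'(x) = 2*x/3 - 4/3.
u(x) = -1/3·x·(4 − x) vanishes at x = 0 and x = 4, so u ∈ H^1_0(0, 4). Differentiate via the product rule and integrate the resulting polynomials term by term.
  ∫_0^4 u² dx = ∫_0^4 (x^4/9 - 8*x^3/9 + 16*x^2/9) dx. Term by term:
    ∫_0^4 x^4/9 dx = 1024/45;  ∫_0^4 -8*x^3/9 dx = -512/9;  ∫_0^4 16*x^2/9 dx = 1024/27.
  Sum: 1024/45 − 512/9 + 1024/27 = 512/135.
  ∫_0^4 (u')² dx = ∫_0^4 (4*x^2/9 - 16*x/9 + 16/9) dx. Term by term:
    ∫_0^4 4*x^2/9 dx = 256/27;  ∫_0^4 -16*x/9 dx = -128/9;  ∫_0^4 16/9 dx = 64/9.
  Sum: 256/27 − 128/9 + 64/9 = 64/27.
∫_0^4 u² dx = 512/135, so ||u||_L² = 16*sqrt(30)/45.
∫_0^4 (u')² dx = 64/27, so ||u'||_L² = 8*sqrt(3)/9.
Ratio ||u||_L² / ||u'||_L² = 2*sqrt(10)/5.
Sharp Poincaré constant on H^1_0(0, 4) is C_P = L/π = 4/π, achieved by sin(π/4·x).
A polynomial bump cannot attain the sharp Poincaré constant (only the first sine eigenfunction does), so the ratio is strictly less than C_P, consistent with ||u||_L² ≤ C_P ||u'||_L².


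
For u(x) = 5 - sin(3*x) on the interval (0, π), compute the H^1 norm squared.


||u||_{H^1(0,π)}^2 = -20/3 + 30*π

u'(x) = -3*cos(3*x).
Expand u² and (u')² and integrate term by term on (0, π), using: for integers n ≥ 1, ∫_0^π sin²(nx) dx = ∫_0^π cos²(nx) dx = π/2; for n ≠ n', ∫_0^π sin(nx)sin(n'x) dx = ∫_0^π cos(nx)cos(n'x) dx = 0; and by product-to-sum, ∫_0^π sin(nx)cos(n'x) dx = ½∫_0^π [sin((n+n')x) + sin((n−n')x)] dx, which is 0 when n+n' is even and 2n/(n²−n'²) when n+n' is odd (it need not vanish on (0, π)). For the constant mode: ∫_0^π 1 dx = π, ∫_0^π cos(nx) dx = 0, ∫_0^π sin(nx) dx = (1−(−1)^n)/n.
  u² squared terms: (5)²·∫1 dx = 25·π = 25*π;  (-1)²·∫sin(3x)² dx = 1·π/2 = π/2.
  u² cross terms: 2·(5)·(-1)·∫1·sin(3x) dx = -10·(2/3) = -20/3.
  So ∫_0^π u² dx = 25*π + π/2 − 20/3 = -20/3 + 51*π/2.
  (u')² squared terms: (-3)²·∫cos(3x)² dx = 9·π/2 = 9*π/2.
  So ∫_0^π (u')² dx = 9*π/2.
||u||_{H^1}^2 = (-20/3 + 51*π/2) + (9*π/2) = -20/3 + 30*π.


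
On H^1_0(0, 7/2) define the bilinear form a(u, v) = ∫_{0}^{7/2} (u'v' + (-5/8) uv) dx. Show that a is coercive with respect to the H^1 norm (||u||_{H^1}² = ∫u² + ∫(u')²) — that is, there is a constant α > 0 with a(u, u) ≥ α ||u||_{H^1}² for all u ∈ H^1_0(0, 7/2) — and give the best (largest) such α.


α = (-245 + 32*π^2)/(8*(4*π^2 + 49))

Coercivity of a(·,·) on H^1_0(0, 7/2) means a(u, u) ≥ α ||u||_{H^1}² for every u ∈ H^1_0.
The interval has length L = 7/2, and Poincaré/coercivity depend only on L. Here a(u, u) = ∫(u')² + (-5/8)·∫u².
Here c = -5/8 < 0 with |c| < (π/L)² = 4*π^2/49, so coercivity still holds. The condition a(u,u) ≥ α||u||_{H^1}² reads (1−α)∫(u')² ≥ (α−c)∫u². Any admissible α is ≤ 1 (rapidly oscillating u have ∫u²/∫(u')² → 0), and α = 1 would force 0 ≥ (1−c)∫u², impossible since c < 1; so 1−α > 0. By the sharp Poincaré inequality on H^1_0 of an interval of length L, ∫(u')² ≥ (π/L)²∫u² with equality for the first sine mode sin(π(x−x₀)/L) (x₀ the left endpoint), so the inequality holds for all u iff (1−α)(π/L)² ≥ α − c, i.e. α ≤ ((π/L)² + c)/((π/L)² + 1) = (1 + c(L/π)²)/(1 + (L/π)²). (Direct route, valid since c ≤ 0: Poincaré gives c∫u² ≥ c(L/π)²∫(u')², so a(u,u) ≥ (1 + c(L/π)²)∫(u')², while ||u||_{H^1}² ≤ (1 + (L/π)²)∫(u')²; dividing yields the same α.) With (π/L)² = 4*π^2/49 and c = -5/8, the largest admissible constant is α = ((π/L)² + c)/((π/L)² + 1).
Simplifying, α = (-245 + 32*π^2)/(8*(4*π^2 + 49)).


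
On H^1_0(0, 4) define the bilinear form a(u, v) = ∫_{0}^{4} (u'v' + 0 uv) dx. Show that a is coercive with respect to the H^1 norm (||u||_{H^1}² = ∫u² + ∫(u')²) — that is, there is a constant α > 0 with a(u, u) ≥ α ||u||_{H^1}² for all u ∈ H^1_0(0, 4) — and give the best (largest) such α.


α = π^2/(π^2 + 16)

Coercivity of a(·,·) on H^1_0(0, 4) means a(u, u) ≥ α ||u||_{H^1}² for every u ∈ H^1_0.
The interval has length L = 4, and Poincaré/coercivity depend only on L. Here a(u, u) = ∫(u')² + (0)·∫u².
Here c = 0, so a(u,u) = ∫(u')² alone. The condition a(u,u) ≥ α||u||_{H^1}² reads (1−α)∫(u')² ≥ (α−c)∫u². Any admissible α is ≤ 1 (rapidly oscillating u have ∫u²/∫(u')² → 0), and α = 1 would force 0 ≥ (1−c)∫u², impossible since c < 1; so 1−α > 0. By the sharp Poincaré inequality on H^1_0 of an interval of length L, ∫(u')² ≥ (π/L)²∫u² with equality for the first sine mode sin(π(x−x₀)/L) (x₀ the left endpoint), so the inequality holds for all u iff (1−α)(π/L)² ≥ α − c, i.e. α ≤ ((π/L)² + c)/((π/L)² + 1) = (1 + c(L/π)²)/(1 + (L/π)²). (Direct route, valid since c ≤ 0: Poincaré gives c∫u² ≥ c(L/π)²∫(u')², so a(u,u) ≥ (1 + c(L/π)²)∫(u')², while ||u||_{H^1}² ≤ (1 + (L/π)²)∫(u')²; dividing yields the same α.) With (π/L)² = π^2/16 and c = 0, the largest admissible constant is α = ((π/L)² + c)/((π/L)² + 1).
Simplifying, α = π^2/(π^2 + 16).


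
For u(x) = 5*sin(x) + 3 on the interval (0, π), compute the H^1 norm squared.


||u||_{H^1(0,π)}^2 = 60 + 34*π

u'(x) = 5*cos(x).
Expand u² and (u')² and integrate term by term on (0, π), using: for integers n ≥ 1, ∫_0^π sin²(nx) dx = ∫_0^π cos²(nx) dx = π/2; for n ≠ n', ∫_0^π sin(nx)sin(n'x) dx = ∫_0^π cos(nx)cos(n'x) dx = 0; and by product-to-sum, ∫_0^π sin(nx)cos(n'x) dx = ½∫_0^π [sin((n+n')x) + sin((n−n')x)] dx, which is 0 when n+n' is even and 2n/(n²−n'²) when n+n' is odd (it need not vanish on (0, π)). For the constant mode: ∫_0^π 1 dx = π, ∫_0^π cos(nx) dx = 0, ∫_0^π sin(nx) dx = (1−(−1)^n)/n.
  u² squared terms: (3)²·∫1 dx = 9·π = 9*π;  (5)²·∫sin(x)² dx = 25·π/2 = 25*π/2.
  u² cross terms: 2·(3)·(5)·∫1·sin(x) dx = 30·(2) = 60.
  So ∫_0^π u² dx = 9*π + 25*π/2 + 60 = 60 + 43*π/2.
  (u')² squared terms: (5)²·∫cos(x)² dx = 25·π/2 = 25*π/2.
  So ∫_0^π (u')² dx = 25*π/2.
||u||_{H^1}^2 = (60 + 43*π/2) + (25*π/2) = 60 + 34*π.


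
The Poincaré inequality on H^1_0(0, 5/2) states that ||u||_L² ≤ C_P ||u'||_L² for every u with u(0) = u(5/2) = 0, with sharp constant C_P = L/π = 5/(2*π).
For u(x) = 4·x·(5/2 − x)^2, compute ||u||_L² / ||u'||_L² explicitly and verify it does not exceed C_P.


||u||_L² / ||u'||_L² = 5*sqrt(14)/28 < C_P = 5/(2*π).

u(x) = 4·x·(5/2 − x)^2, so u'(x) = (2*x - 5)*(6*x - 5).
u(x) = 4·x·(5/2 − x)^2 vanishes at x = 0 and x = 5/2, so u ∈ H^1_0(0, 5/2). Differentiate via the product rule and integrate the resulting polynomials term by term.
  ∫_0^5/2 u² dx = ∫_0^5/2 (16*x^6 - 160*x^5 + 600*x^4 - 1000*x^3 + 625*x^2) dx. Term by term:
    ∫_0^5/2 16*x^6 dx = 78125/56;  ∫_0^5/2 -160*x^5 dx = -78125/12;  ∫_0^5/2 600*x^4 dx = 46875/4;
    ∫_0^5/2 -1000*x^3 dx = -78125/8;  ∫_0^5/2 625*x^2 dx = 78125/24.
  Sum: 78125/56 − 78125/12 + 46875/4 − 78125/8 + 78125/24 = 15625/168.
  ∫_0^5/2 (u')² dx = ∫_0^5/2 (144*x^4 - 960*x^3 + 2200*x^2 - 2000*x + 625) dx. Term by term:
    ∫_0^5/2 144*x^4 dx = 5625/2;  ∫_0^5/2 -960*x^3 dx = -9375;  ∫_0^5/2 2200*x^2 dx = 34375/3;
    ∫_0^5/2 -2000*x dx = -6250;  ∫_0^5/2 625 dx = 3125/2.
  Sum: 5625/2 − 9375 + 34375/3 − 6250 + 3125/2 = 625/3.
∫_0^5/2 u² dx = 15625/168, so ||u||_L² = 125*sqrt(42)/84.
∫_0^5/2 (u')² dx = 625/3, so ||u'||_L² = 25*sqrt(3)/3.
Ratio ||u||_L² / ||u'||_L² = 5*sqrt(14)/28.
Sharp Poincaré constant on H^1_0(0, 5/2) is C_P = L/π = 5/(2*π), achieved by sin(2*π/5·x).
A polynomial bump cannot attain the sharp Poincaré constant (only the first sine eigenfunction does), so the ratio is strictly less than C_P, consistent with ||u||_L² ≤ C_P ||u'||_L².


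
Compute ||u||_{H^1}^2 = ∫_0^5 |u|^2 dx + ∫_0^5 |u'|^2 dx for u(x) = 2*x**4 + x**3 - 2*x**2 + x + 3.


||u||_{H^1}^2 = 113459825/63

The H^1 norm (squared) on an interval (0, L) is
  ||u||_{H^1}^2 = ∫_0^L u(x)^2 dx + ∫_0^L u'(x)^2 dx.
Compute u'(x) = 8*x**3 + 3*x**2 - 4*x + 1.
Then u(x)^2 = 4*x**8 + 4*x**7 - 7*x**6 + 18*x**4 + 2*x**3 - 11*x**2 + 6*x + 9 and u'(x)^2 = 64*x**6 + 48*x**5 - 55*x**4 - 8*x**3 + 22*x**2 - 8*x + 1.
Integrate each monomial from 0 to 5 using ∫_0^5 c·x^n dx = c·5^(n+1)/(n+1):
  ∫_0^5 u(x)^2 dx = ∫_0^5 (4*x^8 + 4*x^7 - 7*x^6 + 18*x^4 + 2*x^3 - 11*x^2 + 6*x + 9) dx. Term by term:
    ∫_0^5 4*x^8 dx = 7812500/9;  ∫_0^5 4*x^7 dx = 390625/2;  ∫_0^5 -7*x^6 dx = -78125;
    ∫_0^5 18*x^4 dx = 11250;  ∫_0^5 2*x^3 dx = 625/2;  ∫_0^5 -11*x^2 dx = -1375/3;
    ∫_0^5 6*x dx = 75;  ∫_0^5 9 dx = 45.
  Sum: 7812500/9 + 390625/2 − 78125 + 11250 + 625/2 − 1375/3 + 75 + 45 = 8968205/9.
  ∫_0^5 u'(x)^2 dx = ∫_0^5 (64*x^6 + 48*x^5 - 55*x^4 - 8*x^3 + 22*x^2 - 8*x + 1) dx. Term by term:
    ∫_0^5 64*x^6 dx = 5000000/7;  ∫_0^5 48*x^5 dx = 125000;  ∫_0^5 -55*x^4 dx = -34375;
    ∫_0^5 -8*x^3 dx = -1250;  ∫_0^5 22*x^2 dx = 2750/3;  ∫_0^5 -8*x dx = -100;
    ∫_0^5 1 dx = 5.
  Sum: 5000000/7 + 125000 − 34375 − 1250 + 2750/3 − 100 + 5 = 16894130/21.
Adding: ||u||_{H^1}^2 = 8968205/9 + 16894130/21 = 113459825/63.


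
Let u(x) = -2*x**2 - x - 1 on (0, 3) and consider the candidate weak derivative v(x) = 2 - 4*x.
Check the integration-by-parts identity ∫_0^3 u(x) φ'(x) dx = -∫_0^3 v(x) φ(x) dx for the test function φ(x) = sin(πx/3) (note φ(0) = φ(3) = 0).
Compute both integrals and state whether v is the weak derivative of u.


LHS = 42/π, RHS = 24/π. No, v is not the weak derivative of u.

u(x) = -2*x**2 - x - 1, classical derivative u'(x) = -4*x - 1.
φ(x) = sin(πx/3), so φ'(x) = π*cos(π*x/3)/3.
Note φ(0) = φ(3) = 0, so the boundary term u·φ vanishes.
LHS = ∫_0^3 u(x) φ'(x) dx = ∫_0^3 (-2*π*x^2*cos(π*x/3)/3 - π*x*cos(π*x/3)/3 - π*cos(π*x/3)/3) dx. Term by term:
  ∫_0^3 -π*cos(π*x/3)/3 dx = 0;  ∫_0^3 -2*π*x^2*cos(π*x/3)/3 dx = 36/π;  ∫_0^3 -π*x*cos(π*x/3)/3 dx = 6/π.
Sum: 0 + 36/π + 6/π = 42/π.
So LHS = 42/π.
∫_0^3 v(x) φ(x) dx = ∫_0^3 (-4*x*sin(π*x/3) + 2*sin(π*x/3)) dx. Term by term:
  ∫_0^3 2*sin(π*x/3) dx = 12/π;  ∫_0^3 -4*x*sin(π*x/3) dx = -36/π.
Sum: 12/π − 36/π = -24/π.
So RHS = -∫_0^3 v(x) φ(x) dx = 24/π.
LHS − RHS = 18/π ≠ 0, so the identity fails.
(For a valid weak derivative the identity must hold for EVERY test function, in particular this one. The failure shows v is NOT the weak derivative of u.)
Correct weak derivative would be u'(x) = -4*x - 1.


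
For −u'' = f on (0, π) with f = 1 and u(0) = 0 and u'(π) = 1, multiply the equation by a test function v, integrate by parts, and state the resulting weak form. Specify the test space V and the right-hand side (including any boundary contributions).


V = {v ∈ H^1(0, π) : v(0) = 0} (test functions vanish at x = 0 where u is specified); weak form: ∫_0^π u'v' dx = ∫_0^π (1) v dx + v(π) for all v ∈ V.

Multiply both sides by a test function v and integrate from 0 to π:
  ∫_0^π −u''(x) v(x) dx = ∫_0^π f(x) v(x) dx.
Integrate the LHS by parts once:
  ∫_0^π −u'' v dx = −[u'(x) v(x)]_0^π + ∫_0^π u'(x) v'(x) dx.
Thus ∫_0^π u'(x) v'(x) dx = ∫_0^π f(x) v(x) dx + [u'(x) v(x)]_0^π.
Choose V so that boundary terms are either known or forced to vanish.
Mixed BC: u(0) = 0 (Dirichlet) and u'(π) = 1 (Neumann). Define V = {v ∈ H^1(0, π) : v(0) = 0}. Then [u' v]_0^π = u'(π)·v(π) − u'(0)·0 = v(π).
Weak formulation: find u (satisfying any essential BC) such that ∫_0^π u'(x) v'(x) dx = ∫_0^π f v dx + v(π) for all v ∈ V (Dirichlet at 0 absorbed into V; Neumann datum at x = π contributes the boundary term).
Substituting f(x) = 1, the right-hand side is ∫_0^π (1) v dx + v(π).
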